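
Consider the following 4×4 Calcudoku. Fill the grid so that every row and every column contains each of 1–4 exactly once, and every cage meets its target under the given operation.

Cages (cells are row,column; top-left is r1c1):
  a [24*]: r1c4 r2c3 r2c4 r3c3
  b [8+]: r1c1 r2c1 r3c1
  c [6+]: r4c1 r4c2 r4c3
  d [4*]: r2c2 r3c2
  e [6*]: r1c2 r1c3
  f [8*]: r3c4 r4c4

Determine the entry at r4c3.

The only place for 4 in row 4 is r4c4.
Column 4 now contains 4, leaving r3c4 = 2.
Cage a has product 24, which forces r2c3 = 2.
Cage a needs product 24, leaving r3c3 = 4.
Cage e needs two cells with product 6, so r1c2 = 2.
2 is placed in column 3, so r1c3 = 3.
Row 1 now contains 3, leaving r1c4 = 1.
The two cells of cage d must have product 4, leaving r2c2 = 4.
1 is placed in column 4, leaving r2c4 = 3.
Row 3 already has 4; hence r3c2 = 1.
1 is placed in column 2, leaving r4c2 = 3.
Column 3 already has 3, which forces r4c3 = 1.
Row 1 now contains 1, leaving r1c1 = 4.
Row 2 already has 3, so r2c1 = 1.
1 is placed in row 3, leaving r3c1 = 3.
Row 4 already has 1; hence r4c1 = 2.
Filled in: 4 2 3 1 / 1 4 2 3 / 3 1 4 2 / 2 3 1 4.

1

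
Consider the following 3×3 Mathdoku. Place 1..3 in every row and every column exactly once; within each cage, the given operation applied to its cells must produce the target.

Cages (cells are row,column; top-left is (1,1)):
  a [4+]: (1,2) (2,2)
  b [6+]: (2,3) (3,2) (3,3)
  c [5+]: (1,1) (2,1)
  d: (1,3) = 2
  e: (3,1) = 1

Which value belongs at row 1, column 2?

1

Cage d is given, which forces (1,3) = 2.
Cage e is given; hence (3,1) = 1.
1 is placed in row 3, leaving (3,3) = 3.
2 is placed in row 1, leaving (1,1) = 3.
Row 1 already has 3, so (1,2) = 1.
Cage c's pair has sum 5, so (2,1) = 2.
Column 2 now contains 1, which forces (2,2) = 3.
3 is placed in column 3, so (2,3) = 1.
Row 3 already has 3, so (3,2) = 2.
Completed grid: 3 1 2 / 2 3 1 / 1 2 3.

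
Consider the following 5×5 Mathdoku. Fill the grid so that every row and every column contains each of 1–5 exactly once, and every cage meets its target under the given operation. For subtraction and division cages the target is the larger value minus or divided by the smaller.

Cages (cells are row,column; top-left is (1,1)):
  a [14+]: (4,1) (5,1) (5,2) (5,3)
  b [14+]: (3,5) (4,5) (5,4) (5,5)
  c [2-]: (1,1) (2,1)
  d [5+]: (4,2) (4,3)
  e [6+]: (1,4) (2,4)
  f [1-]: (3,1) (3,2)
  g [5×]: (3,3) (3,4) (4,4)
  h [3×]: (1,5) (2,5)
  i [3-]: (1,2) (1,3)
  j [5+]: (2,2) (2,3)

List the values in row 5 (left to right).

1 4 5 3 2

The 3 cells of cage g must have product 5, leaving (3,3) = 1.
Cage g has product 5; hence (3,4) = 5.
The 3 cells of cage g must have product 5; hence (4,4) = 1.
Row 2 needs a 5, and only (2,1) is open for it.
Cage c's pair has difference 2, which forces (1,1) = 3.
Row 1 now contains 3; hence (1,5) = 1.
Column 5 already has 1, which forces (2,5) = 3.
Cage j needs two cells with sum 5, so (2,2) = 1.
Cage j's pair has sum 5; hence (2,3) = 4.
Row 2 already has 4, leaving (2,4) = 2.
Cage f needs two cells with difference 1, leaving (3,2) = 3.
Column 2 already has 3; hence (4,2) = 2.
2 is placed in row 4, leaving (4,3) = 3.
Column 3 already has 3, which forces (5,3) = 5.
The 4 cells of cage b must have sum 14, so (5,4) = 3.
2 is placed in column 2; hence (1,2) = 5.
Column 3 now contains 5, which forces (1,3) = 2.
2 is placed in column 4, which forces (1,4) = 4.
2 is placed in row 4; hence (4,1) = 4.
Cage b needs sum 14, which forces (4,5) = 5.
The 4 cells of cage a must have sum 14, leaving (5,1) = 1.
5 is placed in row 5, leaving (5,2) = 4.
Row 5 now contains 4, so (5,5) = 2.
4 is placed in column 1, so (3,1) = 2.
Column 5 already has 2, so (3,5) = 4.
The full grid is 3 5 2 4 1 / 5 1 4 2 3 / 2 3 1 5 4 / 4 2 3 1 5 / 1 4 5 3 2.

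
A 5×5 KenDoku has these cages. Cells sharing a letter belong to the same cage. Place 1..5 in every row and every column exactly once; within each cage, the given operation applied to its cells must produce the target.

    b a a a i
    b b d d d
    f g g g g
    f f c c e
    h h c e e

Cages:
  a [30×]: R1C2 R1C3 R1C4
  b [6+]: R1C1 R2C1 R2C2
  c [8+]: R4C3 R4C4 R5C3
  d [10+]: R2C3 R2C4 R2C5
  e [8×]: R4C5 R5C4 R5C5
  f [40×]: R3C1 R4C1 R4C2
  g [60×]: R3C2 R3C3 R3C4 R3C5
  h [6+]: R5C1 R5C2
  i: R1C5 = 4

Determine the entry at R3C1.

Cage i is a single given cell, which forces R1C5 = 4.
Cage e has product 8, leaving R5C4 = 4.
In row 1, 1 can only go at R1C1, so R1C1 = 1.
1 is placed in column 1; hence R5C1 = 5.
Cage h needs two cells with sum 6, which forces R5C2 = 1.
Row 5 already has 1, which forces R5C5 = 2.
Cage f needs product 40, which forces R4C2 = 5.
Column 5 now contains 2, so R4C5 = 1.
Row 5 now contains 2, leaving R5C3 = 3.
The 3 cells of cage c must have sum 8; hence R4C3 = 2.
Row 4 now contains 1, leaving R4C4 = 3.
Cage a needs product 30, which forces R1C2 = 3.
Column 3 already has 2, so R1C3 = 5.
Cage a needs product 30, leaving R1C4 = 2.
3 is placed in column 2, leaving R2C2 = 2.
5 is placed in column 3, so R2C3 = 4.
2 is placed in column 4; hence R2C4 = 1.
Cage f needs product 40; hence R3C1 = 2.
3 is placed in column 2, so R3C2 = 4.
Column 3 now contains 4, which forces R3C3 = 1.
Column 4 now contains 1; hence R3C4 = 5.
Row 3 already has 5, leaving R3C5 = 3.
Row 4 already has 2; hence R4C1 = 4.
2 is placed in row 2, which forces R2C1 = 3.
3 is placed in column 5, which forces R2C5 = 5.
Completed grid: 1 3 5 2 4 / 3 2 4 1 5 / 2 4 1 5 3 / 4 5 2 3 1 / 5 1 3 4 2.

2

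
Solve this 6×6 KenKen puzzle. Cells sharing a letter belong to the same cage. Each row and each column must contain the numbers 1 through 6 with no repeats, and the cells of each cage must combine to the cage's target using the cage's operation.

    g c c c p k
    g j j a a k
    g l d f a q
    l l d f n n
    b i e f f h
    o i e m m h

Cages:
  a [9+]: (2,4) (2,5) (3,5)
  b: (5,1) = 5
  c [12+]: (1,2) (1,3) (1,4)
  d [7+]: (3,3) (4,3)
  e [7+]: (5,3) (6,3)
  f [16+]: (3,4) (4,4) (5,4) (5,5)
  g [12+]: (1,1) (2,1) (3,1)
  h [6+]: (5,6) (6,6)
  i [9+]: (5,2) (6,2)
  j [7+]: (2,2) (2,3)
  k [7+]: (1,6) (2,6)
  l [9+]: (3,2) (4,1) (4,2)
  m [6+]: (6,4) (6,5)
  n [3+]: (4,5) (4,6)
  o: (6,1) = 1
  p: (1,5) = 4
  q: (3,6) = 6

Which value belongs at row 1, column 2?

1

P is a freebie, which forces (1,5) = 4.
Cage q is given, so (3,6) = 6.
B is a freebie; hence (5,1) = 5.
Cage o is a single given cell; hence (6,1) = 1.
Cage m's pair has sum 6, leaving (6,4) = 4.
Cage m's pair has sum 6, which forces (6,5) = 2.
Row 6 now contains 2, which forces (6,6) = 5.
Cage k needs two cells with sum 7, which forces (1,6) = 3.
The two cells of cage k must have sum 7; hence (2,6) = 4.
Column 5 now contains 2, so (4,5) = 1.
The two cells of cage n must have sum 3, which forces (4,6) = 2.
The two cells of cage h must have sum 6; hence (5,6) = 1.
Cage a needs sum 9; hence (2,4) = 1.
Cage g has sum 12, so (3,1) = 4.
Column 1 already has 4, so (4,1) = 3.
Row 5 already has 1; hence (5,3) = 4.
The two cells of cage e must have sum 7, so (6,3) = 3.
Cage i needs two cells with sum 9, so (5,2) = 3.
Row 5 already has 3, which forces (5,5) = 6.
3 is placed in row 6; hence (6,2) = 6.
Cage f needs sum 16, which forces (3,4) = 3.
Row 3 now contains 3, leaving (3,5) = 5.
Cage f has sum 16, which forces (4,4) = 5.
Row 5 now contains 6, which forces (5,4) = 2.
Column 4 now contains 5, so (1,4) = 6.
Column 5 already has 5; hence (2,5) = 3.
Cage l needs sum 9, which forces (3,2) = 2.
Cage d needs two cells with sum 7; hence (3,3) = 1.
Row 4 now contains 5; hence (4,2) = 4.
Row 4 now contains 5; hence (4,3) = 6.
Row 1 now contains 6, leaving (1,1) = 2.
The 3 cells of cage c must have sum 12, leaving (1,2) = 1.
Column 3 already has 1, leaving (1,3) = 5.
Cage g has sum 12, which forces (2,1) = 6.
2 is placed in column 2, so (2,2) = 5.
Cage j needs two cells with sum 7, which forces (2,3) = 2.
Filled in: 2 1 5 6 4 3 / 6 5 2 1 3 4 / 4 2 1 3 5 6 / 3 4 6 5 1 2 / 5 3 4 2 6 1 / 1 6 3 4 2 5.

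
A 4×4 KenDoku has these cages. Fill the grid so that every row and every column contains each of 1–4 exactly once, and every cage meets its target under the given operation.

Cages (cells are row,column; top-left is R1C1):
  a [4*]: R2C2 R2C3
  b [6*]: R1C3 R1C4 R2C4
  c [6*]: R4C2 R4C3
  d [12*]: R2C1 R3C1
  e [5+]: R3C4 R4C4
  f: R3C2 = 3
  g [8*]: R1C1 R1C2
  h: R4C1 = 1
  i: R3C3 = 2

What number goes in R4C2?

Cage f is a single given cell, leaving R3C2 = 3.
Cage i is given; hence R3C3 = 2.
H is a freebie, leaving R4C1 = 1.
Column 2 now contains 3, leaving R4C2 = 2.
Column 3 already has 2; hence R4C3 = 3.
Row 4 already has 3; hence R4C4 = 4.
The two cells of cage g must have product 8, leaving R1C1 = 2.
Column 2 already has 2, so R1C2 = 4.
Column 3 already has 3; hence R1C3 = 1.
Row 1 now contains 2; hence R1C4 = 3.
Cage d's pair has product 12, which forces R2C1 = 3.
Column 2 already has 4; hence R2C2 = 1.
Column 3 already has 1, so R2C3 = 4.
3 is placed in column 4, which forces R2C4 = 2.
Row 3 already has 3, which forces R3C1 = 4.
4 is placed in column 4, so R3C4 = 1.
Completed grid: 2 4 1 3 / 3 1 4 2 / 4 3 2 1 / 1 2 3 4.

2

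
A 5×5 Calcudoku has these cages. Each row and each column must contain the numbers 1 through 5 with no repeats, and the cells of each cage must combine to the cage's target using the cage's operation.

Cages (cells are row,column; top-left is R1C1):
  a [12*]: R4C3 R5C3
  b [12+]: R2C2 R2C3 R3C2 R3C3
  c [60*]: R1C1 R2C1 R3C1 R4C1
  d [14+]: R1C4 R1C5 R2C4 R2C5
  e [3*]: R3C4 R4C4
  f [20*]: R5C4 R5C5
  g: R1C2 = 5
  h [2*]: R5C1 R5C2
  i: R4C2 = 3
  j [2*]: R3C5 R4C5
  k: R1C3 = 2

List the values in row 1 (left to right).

G is a freebie; hence R1C2 = 5.
Cage k is a single given cell; hence R1C3 = 2.
Cage i is given, which forces R4C2 = 3.
Row 4 now contains 3; hence R4C3 = 4.
Row 4 now contains 3, so R4C4 = 1.
1 is placed in row 4; hence R4C5 = 2.
4 is placed in column 3, which forces R5C3 = 3.
Column 4 now contains 1; hence R3C4 = 3.
Column 5 already has 2, leaving R3C5 = 1.
1 is placed in row 4, so R4C1 = 5.
Column 4 now contains 3, which forces R1C4 = 4.
The 4 cells of cage d must have sum 14; hence R1C5 = 3.
The 4 cells of cage b must have sum 12, leaving R2C3 = 1.
Cage d needs sum 14, so R2C4 = 2.
Cage d needs sum 14, leaving R2C5 = 5.
1 is placed in row 3, which forces R3C1 = 4.
4 is placed in row 3, which forces R3C2 = 2.
1 is placed in row 3; hence R3C3 = 5.
2 is placed in column 2; hence R5C2 = 1.
Column 4 now contains 4, which forces R5C4 = 5.
Column 5 now contains 5, leaving R5C5 = 4.
Row 1 now contains 3, which forces R1C1 = 1.
Row 2 already has 1, which forces R2C1 = 3.
Row 2 now contains 2; hence R2C2 = 4.
Row 5 now contains 1, so R5C1 = 2.
Completed grid: 1 5 2 4 3 / 3 4 1 2 5 / 4 2 5 3 1 / 5 3 4 1 2 / 2 1 3 5 4.

1 5 2 4 3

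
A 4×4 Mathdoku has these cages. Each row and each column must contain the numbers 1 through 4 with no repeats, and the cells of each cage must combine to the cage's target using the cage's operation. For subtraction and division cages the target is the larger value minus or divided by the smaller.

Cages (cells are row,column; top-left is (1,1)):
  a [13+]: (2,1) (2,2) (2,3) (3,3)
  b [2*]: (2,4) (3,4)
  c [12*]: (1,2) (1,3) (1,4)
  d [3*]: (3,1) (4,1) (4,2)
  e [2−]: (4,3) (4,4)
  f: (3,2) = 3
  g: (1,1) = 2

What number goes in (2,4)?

1

Cage g is a single given cell, so (1,1) = 2.
Cage d has product 3, so (3,1) = 1.
F is a freebie, leaving (3,2) = 3.
Cage a has sum 13, so (3,3) = 4.
Row 3 now contains 1, leaving (3,4) = 2.
The 3 cells of cage d must have product 3; hence (4,1) = 3.
Cage d has product 3, so (4,2) = 1.
Row 4 already has 1; hence (4,3) = 2.
Row 4 already has 1, leaving (4,4) = 4.
Column 2 already has 1, which forces (1,2) = 4.
Column 1 already has 3; hence (2,1) = 4.
The 4 cells of cage a must have sum 13, which forces (2,2) = 2.
2 is placed in column 3; hence (2,3) = 3.
Column 4 already has 2, so (2,4) = 1.
3 is placed in column 3; hence (1,3) = 1.
Column 4 already has 1, leaving (1,4) = 3.
Completed grid: 2 4 1 3 / 4 2 3 1 / 1 3 4 2 / 3 1 2 4.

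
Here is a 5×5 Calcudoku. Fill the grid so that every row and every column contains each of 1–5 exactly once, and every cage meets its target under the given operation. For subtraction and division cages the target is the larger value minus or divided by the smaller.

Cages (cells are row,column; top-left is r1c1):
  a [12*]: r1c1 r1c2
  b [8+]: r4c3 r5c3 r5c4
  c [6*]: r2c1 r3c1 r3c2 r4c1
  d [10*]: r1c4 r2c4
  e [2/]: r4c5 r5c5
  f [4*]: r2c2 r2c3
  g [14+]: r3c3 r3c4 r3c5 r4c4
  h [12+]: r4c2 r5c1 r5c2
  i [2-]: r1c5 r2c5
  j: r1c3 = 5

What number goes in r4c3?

4

J is a freebie; hence r1c3 = 5.
Row 1 already has 5, which forces r1c4 = 2.
Column 4 now contains 2, leaving r2c4 = 5.
Cage c has product 6, which forces r3c2 = 1.
Column 2 now contains 1, so r2c2 = 4.
Cage f needs two cells with product 4, leaving r2c3 = 1.
The 4 cells of cage g must have sum 14, so r3c3 = 2.
Cage g needs sum 14; hence r3c5 = 5.
Cage a needs two cells with product 12, so r1c1 = 4.
4 is placed in column 2, so r1c2 = 3.
Row 1 now contains 4, leaving r1c5 = 1.
Cage c needs product 6, which forces r2c1 = 2.
Row 2 already has 2, so r2c5 = 3.
Row 3 now contains 2, leaving r3c1 = 3.
Row 3 already has 3; hence r3c4 = 4.
The 4 cells of cage c must have product 6; hence r4c1 = 1.
3 is placed in column 2; hence r4c2 = 5.
4 is placed in column 4; hence r4c4 = 3.
Column 1 already has 4; hence r5c1 = 5.
Column 2 now contains 5, so r5c2 = 2.
Cage b has sum 8; hence r5c4 = 1.
2 is placed in row 5, which forces r5c5 = 4.
Row 4 now contains 3, which forces r4c3 = 4.
4 is placed in column 5, so r4c5 = 2.
Row 5 already has 4, leaving r5c3 = 3.
The full grid is 4 3 5 2 1 / 2 4 1 5 3 / 3 1 2 4 5 / 1 5 4 3 2 / 5 2 3 1 4.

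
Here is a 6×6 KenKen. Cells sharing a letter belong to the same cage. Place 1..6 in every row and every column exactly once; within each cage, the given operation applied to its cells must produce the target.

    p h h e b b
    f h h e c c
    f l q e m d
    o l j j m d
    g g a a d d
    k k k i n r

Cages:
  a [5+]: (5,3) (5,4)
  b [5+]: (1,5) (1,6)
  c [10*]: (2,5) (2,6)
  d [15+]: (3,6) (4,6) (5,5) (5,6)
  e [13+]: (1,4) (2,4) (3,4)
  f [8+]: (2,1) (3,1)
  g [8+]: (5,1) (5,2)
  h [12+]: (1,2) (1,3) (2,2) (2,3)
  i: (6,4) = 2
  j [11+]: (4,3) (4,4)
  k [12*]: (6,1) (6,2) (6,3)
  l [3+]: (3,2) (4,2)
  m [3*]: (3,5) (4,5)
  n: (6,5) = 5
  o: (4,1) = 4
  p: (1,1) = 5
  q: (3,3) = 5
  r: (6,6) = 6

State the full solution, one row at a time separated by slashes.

5 6 2 3 4 1 / 6 3 1 4 2 5 / 2 1 5 6 3 4 / 4 2 6 5 1 3 / 3 5 4 1 6 2 / 1 4 3 2 5 6

P is a freebie, which forces (1,1) = 5.
Q is a freebie; hence (3,3) = 5.
Cage o is a single given cell, leaving (4,1) = 4.
Column 3 now contains 5, which forces (4,3) = 6.
Row 4 now contains 6, which forces (4,4) = 5.
I is a freebie; hence (6,4) = 2.
N is a freebie, which forces (6,5) = 5.
Cage r is a single given cell; hence (6,6) = 6.
Column 5 now contains 5, leaving (2,5) = 2.
Cage c's pair has product 10; hence (2,6) = 5.
Row 2 now contains 2; hence (2,1) = 6.
Cage f needs two cells with sum 8; hence (3,1) = 2.
Row 3 already has 2, leaving (3,2) = 1.
Row 3 already has 1, leaving (3,5) = 3.
3 is placed in row 3; hence (3,6) = 4.
Column 2 already has 1; hence (4,2) = 2.
3 is placed in column 5, so (4,5) = 1.
2 is placed in row 4; hence (4,6) = 3.
Column 1 already has 2; hence (5,1) = 3.
The 4 cells of cage d must have sum 15, leaving (5,5) = 6.
Column 6 now contains 3, which forces (5,6) = 2.
Column 1 already has 3, which forces (6,1) = 1.
Column 5 already has 1, so (1,5) = 4.
2 is placed in column 6, leaving (1,6) = 1.
Row 3 already has 4, leaving (3,4) = 6.
6 is placed in row 5; hence (5,2) = 5.
Row 1 already has 1, so (1,3) = 2.
Row 1 already has 4, which forces (1,4) = 3.
Cage e needs sum 13, so (2,4) = 4.
4 is placed in column 4; hence (5,4) = 1.
Row 1 now contains 3, so (1,2) = 6.
Row 2 already has 4, which forces (2,2) = 3.
Cage h needs sum 12; hence (2,3) = 1.
Row 5 now contains 1; hence (5,3) = 4.
3 is placed in column 2, leaving (6,2) = 4.
Column 3 now contains 4; hence (6,3) = 3.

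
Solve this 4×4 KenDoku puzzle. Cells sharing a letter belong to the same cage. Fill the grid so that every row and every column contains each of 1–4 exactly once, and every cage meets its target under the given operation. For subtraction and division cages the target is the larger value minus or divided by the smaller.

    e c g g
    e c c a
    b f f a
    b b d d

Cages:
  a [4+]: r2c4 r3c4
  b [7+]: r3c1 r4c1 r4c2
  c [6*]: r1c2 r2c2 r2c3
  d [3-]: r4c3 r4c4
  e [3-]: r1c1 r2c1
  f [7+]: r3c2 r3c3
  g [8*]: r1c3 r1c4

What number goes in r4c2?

2

In row 1, 3 can only go at r1c2, so r1c2 = 3.
Column 2 now contains 3, leaving r3c2 = 4.
Cage f's pair has sum 7; hence r3c3 = 3.
Row 3 now contains 3, which forces r3c4 = 1.
Column 4 already has 1, which forces r4c4 = 4.
Cage g needs two cells with product 8, which forces r1c3 = 4.
Column 4 now contains 4; hence r1c4 = 2.
Column 4 already has 1, so r2c4 = 3.
1 is placed in row 3, leaving r3c1 = 2.
Cage b needs sum 7, leaving r4c1 = 3.
Cage b has sum 7, which forces r4c2 = 2.
Row 4 already has 4, which forces r4c3 = 1.
Row 1 already has 4, which forces r1c1 = 1.
Cage e needs two cells with difference 3, which forces r2c1 = 4.
Column 2 already has 2, which forces r2c2 = 1.
1 is placed in column 3, so r2c3 = 2.
Completed grid: 1 3 4 2 / 4 1 2 3 / 2 4 3 1 / 3 2 1 4.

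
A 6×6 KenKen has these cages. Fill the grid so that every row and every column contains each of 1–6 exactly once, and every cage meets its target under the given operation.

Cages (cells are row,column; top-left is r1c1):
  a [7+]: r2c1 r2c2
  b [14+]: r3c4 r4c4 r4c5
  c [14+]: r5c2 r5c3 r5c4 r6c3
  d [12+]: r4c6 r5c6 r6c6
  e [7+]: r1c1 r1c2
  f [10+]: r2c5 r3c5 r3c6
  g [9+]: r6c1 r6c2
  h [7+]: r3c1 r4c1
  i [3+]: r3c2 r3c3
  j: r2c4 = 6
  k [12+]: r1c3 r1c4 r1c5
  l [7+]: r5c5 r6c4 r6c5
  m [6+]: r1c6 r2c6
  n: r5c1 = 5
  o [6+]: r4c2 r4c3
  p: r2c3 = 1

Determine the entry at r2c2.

Cage p is given, so r2c3 = 1.
Cage j is a single given cell; hence r2c4 = 6.
Column 3 now contains 1, leaving r3c3 = 2.
Cage n is a single given cell, leaving r5c1 = 5.
Row 3 already has 2; hence r3c2 = 1.
Column 2 already has 1, so r4c2 = 2.
Cage o's pair has sum 6, which forces r4c3 = 4.
Cage b needs sum 14, which forces r4c5 = 6.
In row 3, 6 can only go at r3c1, so r3c1 = 6.
Cage h's pair has sum 7, which forces r4c1 = 1.
The only place for 6 in row 1 is r1c3.
Cage c needs sum 14, so r5c2 = 4.
Column 3 already has 6; hence r5c3 = 3.
Cage c needs sum 14, leaving r5c4 = 2.
Row 5 already has 2, so r5c5 = 1.
Row 5 now contains 1, so r5c6 = 6.
Cage c has sum 14, leaving r6c3 = 5.
Cage d has sum 12, which forces r4c6 = 5.
Cage g's pair has sum 9, which forces r6c1 = 3.
5 is placed in row 6, leaving r6c2 = 6.
The 3 cells of cage l must have sum 7, so r6c4 = 4.
The 3 cells of cage l must have sum 7, leaving r6c5 = 2.
Cage d has sum 12, which forces r6c6 = 1.
Column 4 now contains 4, so r1c4 = 1.
2 is placed in column 5, which forces r1c5 = 5.
2 is placed in column 5, which forces r2c5 = 3.
The 3 cells of cage b must have sum 14, which forces r3c4 = 5.
Cage f has sum 10; hence r3c5 = 4.
Column 6 already has 5, so r3c6 = 3.
Row 4 already has 5, leaving r4c4 = 3.
The two cells of cage e must have sum 7, leaving r1c1 = 4.
Row 1 already has 5, leaving r1c2 = 3.
Row 1 now contains 4, which forces r1c6 = 2.
The two cells of cage a must have sum 7, so r2c1 = 2.
Row 2 already has 3; hence r2c2 = 5.
2 is placed in column 6, so r2c6 = 4.
Completed grid: 4 3 6 1 5 2 / 2 5 1 6 3 4 / 6 1 2 5 4 3 / 1 2 4 3 6 5 / 5 4 3 2 1 6 / 3 6 5 4 2 1.

5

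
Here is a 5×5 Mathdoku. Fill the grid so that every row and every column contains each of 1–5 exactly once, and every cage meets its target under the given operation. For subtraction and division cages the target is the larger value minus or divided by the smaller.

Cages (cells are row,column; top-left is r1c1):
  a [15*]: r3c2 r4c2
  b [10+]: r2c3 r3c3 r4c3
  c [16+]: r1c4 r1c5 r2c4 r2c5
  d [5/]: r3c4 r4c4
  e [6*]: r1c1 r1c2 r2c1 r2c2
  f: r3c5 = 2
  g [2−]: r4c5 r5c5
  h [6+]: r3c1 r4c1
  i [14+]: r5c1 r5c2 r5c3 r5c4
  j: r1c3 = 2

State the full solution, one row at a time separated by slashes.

3 1 2 4 5 / 1 2 5 3 4 / 4 3 1 5 2 / 2 5 4 1 3 / 5 4 3 2 1

J is a freebie, so r1c3 = 2.
Cage f is a single given cell, which forces r3c5 = 2.
The only place for 3 in row 3 is r3c2.
Cage e needs product 6, which forces r1c1 = 3.
Column 2 already has 3; hence r1c2 = 1.
The 4 cells of cage e must have product 6; hence r2c1 = 1.
The 4 cells of cage e must have product 6, so r2c2 = 2.
Column 2 already has 3, so r4c2 = 5.
Row 4 already has 5, leaving r4c4 = 1.
1 is placed in row 4, which forces r4c5 = 3.
5 is placed in column 2, which forces r5c2 = 4.
Cage c needs sum 16; hence r1c4 = 4.
Cage c has sum 16, which forces r1c5 = 5.
Cage b needs sum 10, which forces r2c3 = 5.
Cage c has sum 16; hence r2c4 = 3.
The 4 cells of cage c must have sum 16, which forces r2c5 = 4.
The two cells of cage h must have sum 6, which forces r3c1 = 4.
The 3 cells of cage b must have sum 10, so r3c3 = 1.
Column 4 now contains 1, leaving r3c4 = 5.
Row 4 already has 5, so r4c1 = 2.
1 is placed in row 4, which forces r4c3 = 4.
Column 1 now contains 2, leaving r5c1 = 5.
Column 3 already has 5, leaving r5c3 = 3.
5 is placed in column 4; hence r5c4 = 2.
5 is placed in column 5, so r5c5 = 1.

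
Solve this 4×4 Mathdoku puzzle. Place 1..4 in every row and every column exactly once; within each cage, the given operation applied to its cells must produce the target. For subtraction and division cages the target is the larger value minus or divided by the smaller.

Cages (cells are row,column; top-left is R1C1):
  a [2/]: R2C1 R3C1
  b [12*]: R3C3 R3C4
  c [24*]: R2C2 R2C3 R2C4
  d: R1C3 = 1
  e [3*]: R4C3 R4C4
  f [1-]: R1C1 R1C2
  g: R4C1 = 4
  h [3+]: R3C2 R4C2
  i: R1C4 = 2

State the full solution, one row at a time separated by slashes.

D is a freebie, which forces R1C3 = 1.
I is a freebie; hence R1C4 = 2.
G is a freebie, which forces R4C1 = 4.
1 is placed in column 3; hence R4C3 = 3.
Row 4 now contains 3, which forces R4C4 = 1.
Column 1 now contains 4, which forces R1C1 = 3.
Cage f needs two cells with difference 1, which forces R1C2 = 4.
Cage h's pair has sum 3, so R3C2 = 1.
Column 3 now contains 3, which forces R3C3 = 4.
Cage b needs two cells with product 12, leaving R3C4 = 3.
Row 4 now contains 1, leaving R4C2 = 2.
Cage a's pair has quotient 2, leaving R2C1 = 1.
Column 2 already has 2, so R2C2 = 3.
4 is placed in column 3, leaving R2C3 = 2.
3 is placed in column 4, leaving R2C4 = 4.
Row 3 already has 1, which forces R3C1 = 2.

3 4 1 2 / 1 3 2 4 / 2 1 4 3 / 4 2 3 1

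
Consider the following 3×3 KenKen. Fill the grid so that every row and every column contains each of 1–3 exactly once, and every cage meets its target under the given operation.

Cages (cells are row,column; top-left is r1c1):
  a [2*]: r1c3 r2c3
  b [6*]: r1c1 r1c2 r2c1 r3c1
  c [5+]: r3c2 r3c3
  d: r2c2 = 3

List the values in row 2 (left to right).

2 3 1

Cage b has product 6; hence r1c2 = 1.
Row 1 now contains 1, which forces r1c3 = 2.
Cage d is given, so r2c2 = 3.
Column 3 now contains 2, which forces r2c3 = 1.
Column 2 now contains 3, so r3c2 = 2.
Column 3 now contains 2, leaving r3c3 = 3.
2 is placed in row 1, which forces r1c1 = 3.
1 is placed in row 2; hence r2c1 = 2.
Row 3 already has 3, leaving r3c1 = 1.
Completed grid: 3 1 2 / 2 3 1 / 1 2 3.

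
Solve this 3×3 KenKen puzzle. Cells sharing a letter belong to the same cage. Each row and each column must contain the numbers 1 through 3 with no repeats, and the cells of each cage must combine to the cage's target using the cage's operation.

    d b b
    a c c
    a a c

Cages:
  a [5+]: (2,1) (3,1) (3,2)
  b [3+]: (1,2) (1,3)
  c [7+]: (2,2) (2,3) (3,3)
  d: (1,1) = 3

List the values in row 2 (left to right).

2 3 1

D is a freebie, which forces (1,1) = 3.
3 is placed in column 1, leaving (3,1) = 1.
1 is placed in row 3, leaving (3,2) = 2.
2 is placed in row 3, which forces (3,3) = 3.
2 is placed in column 2, which forces (1,2) = 1.
Cage b's pair has sum 3, leaving (1,3) = 2.
Column 1 now contains 1, leaving (2,1) = 2.
2 is placed in column 2, leaving (2,2) = 3.
3 is placed in column 3, so (2,3) = 1.
Filled in: 3 1 2 / 2 3 1 / 1 2 3.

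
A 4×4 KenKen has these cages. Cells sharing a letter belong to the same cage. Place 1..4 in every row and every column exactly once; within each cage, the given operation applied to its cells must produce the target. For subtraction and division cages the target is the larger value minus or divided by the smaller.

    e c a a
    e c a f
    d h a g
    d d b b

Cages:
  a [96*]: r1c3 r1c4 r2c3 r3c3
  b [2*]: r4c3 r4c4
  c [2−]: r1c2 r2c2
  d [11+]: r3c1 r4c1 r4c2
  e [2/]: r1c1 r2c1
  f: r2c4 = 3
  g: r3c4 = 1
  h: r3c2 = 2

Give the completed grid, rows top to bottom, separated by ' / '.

1 3 2 4 / 2 1 4 3 / 4 2 3 1 / 3 4 1 2

Cage a has product 96, which forces r1c4 = 4.
Cage f is given, which forces r2c4 = 3.
The 3 cells of cage d must have sum 11, leaving r3c1 = 4.
Cage h is a single given cell; hence r3c2 = 2.
Row 3 already has 2, leaving r3c3 = 3.
G is a freebie, so r3c4 = 1.
Cage d has sum 11, which forces r4c1 = 3.
Cage d needs sum 11, which forces r4c2 = 4.
1 is placed in column 4; hence r4c4 = 2.
Cage c needs two cells with difference 2, leaving r1c2 = 3.
3 is placed in column 3; hence r1c3 = 2.
4 is placed in column 2, which forces r2c2 = 1.
The 4 cells of cage a must have product 96, so r2c3 = 4.
Row 4 already has 2, leaving r4c3 = 1.
Row 1 now contains 2; hence r1c1 = 1.
Row 2 already has 1, leaving r2c1 = 2.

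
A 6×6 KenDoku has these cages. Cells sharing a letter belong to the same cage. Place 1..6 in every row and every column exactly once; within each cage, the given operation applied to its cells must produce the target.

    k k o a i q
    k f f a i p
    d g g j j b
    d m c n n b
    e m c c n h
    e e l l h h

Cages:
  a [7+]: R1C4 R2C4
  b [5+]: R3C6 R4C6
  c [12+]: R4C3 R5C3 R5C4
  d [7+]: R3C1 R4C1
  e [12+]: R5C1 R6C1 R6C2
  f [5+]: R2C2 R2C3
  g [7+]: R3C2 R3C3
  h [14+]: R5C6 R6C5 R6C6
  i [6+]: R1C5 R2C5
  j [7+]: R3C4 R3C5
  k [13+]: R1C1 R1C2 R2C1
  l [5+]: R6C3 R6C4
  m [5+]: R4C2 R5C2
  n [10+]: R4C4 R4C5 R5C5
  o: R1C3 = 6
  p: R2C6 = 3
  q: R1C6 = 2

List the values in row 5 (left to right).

4 3 2 5 1 6

O is a freebie, which forces R1C3 = 6.
Q is a freebie, leaving R1C6 = 2.
P is a freebie; hence R2C6 = 3.
Cage h needs sum 14; hence R6C5 = 3.
The only place for 6 in column 2 is R6C2.
Cage h needs sum 14; hence R5C6 = 6.
Row 6 already has 6, so R6C6 = 5.
The 3 cells of cage e must have sum 12; hence R5C1 = 4.
4 is placed in row 5, leaving R5C4 = 5.
5 is placed in row 6, so R6C1 = 2.
Column 1 already has 4, which forces R1C1 = 3.
5 is placed in column 4, so R1C4 = 1.
1 is placed in row 1, so R1C5 = 4.
Cage a's pair has sum 7, so R2C4 = 6.
Cage c has sum 12; hence R4C3 = 5.
Row 4 already has 5, leaving R4C5 = 6.
Cage c needs sum 12, leaving R5C3 = 2.
Row 5 now contains 2, which forces R5C5 = 1.
Column 4 already has 1, so R6C4 = 4.
Row 1 already has 4, leaving R1C2 = 5.
Row 2 now contains 6; hence R2C1 = 5.
Cage i's pair has sum 6, so R2C5 = 2.
The two cells of cage d must have sum 7, so R3C1 = 6.
Cage g's pair has sum 7, leaving R3C2 = 4.
Column 3 now contains 2, leaving R3C3 = 3.
Cage j's pair has sum 7, which forces R3C4 = 2.
1 is placed in column 5; hence R3C5 = 5.
4 is placed in row 3, leaving R3C6 = 1.
Row 4 already has 6, which forces R4C1 = 1.
The two cells of cage m must have sum 5; hence R4C2 = 2.
The 3 cells of cage n must have sum 10, leaving R4C4 = 3.
1 is placed in column 6, leaving R4C6 = 4.
Row 5 already has 1, leaving R5C2 = 3.
Row 6 already has 4, so R6C3 = 1.
4 is placed in column 2; hence R2C2 = 1.
1 is placed in column 3, which forces R2C3 = 4.
Completed grid: 3 5 6 1 4 2 / 5 1 4 6 2 3 / 6 4 3 2 5 1 / 1 2 5 3 6 4 / 4 3 2 5 1 6 / 2 6 1 4 3 5.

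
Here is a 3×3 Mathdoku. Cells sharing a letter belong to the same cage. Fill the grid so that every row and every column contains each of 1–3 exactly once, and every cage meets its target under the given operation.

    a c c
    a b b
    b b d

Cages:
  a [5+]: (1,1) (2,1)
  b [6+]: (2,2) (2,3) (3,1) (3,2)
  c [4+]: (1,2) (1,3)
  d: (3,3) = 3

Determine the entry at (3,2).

2

Cage d is given; hence (3,3) = 3.
Cage c needs two cells with sum 4; hence (1,2) = 3.
Column 3 already has 3, so (1,3) = 1.
Column 3 now contains 1, leaving (2,3) = 2.
3 is placed in row 1, so (1,1) = 2.
Row 2 already has 2, so (2,1) = 3.
Row 2 already has 2, so (2,2) = 1.
Cage b has sum 6, leaving (3,1) = 1.
The 4 cells of cage b must have sum 6, so (3,2) = 2.
Completed grid: 2 3 1 / 3 1 2 / 1 2 3.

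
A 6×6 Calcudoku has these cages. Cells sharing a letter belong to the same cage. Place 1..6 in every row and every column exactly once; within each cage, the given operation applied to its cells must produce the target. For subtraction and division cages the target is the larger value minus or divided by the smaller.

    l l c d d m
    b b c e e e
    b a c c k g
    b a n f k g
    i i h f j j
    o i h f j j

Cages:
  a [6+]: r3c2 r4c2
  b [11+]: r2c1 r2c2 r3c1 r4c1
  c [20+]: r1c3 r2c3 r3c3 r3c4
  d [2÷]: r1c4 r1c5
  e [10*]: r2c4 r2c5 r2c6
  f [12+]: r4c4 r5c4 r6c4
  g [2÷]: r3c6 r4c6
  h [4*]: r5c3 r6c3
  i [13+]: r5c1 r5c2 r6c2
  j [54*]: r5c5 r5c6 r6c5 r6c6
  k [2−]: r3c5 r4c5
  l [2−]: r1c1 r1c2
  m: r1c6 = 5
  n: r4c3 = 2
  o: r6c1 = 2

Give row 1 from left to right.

6 4 3 1 2 5

Cage m is given; hence r1c6 = 5.
N is a freebie, which forces r4c3 = 2.
O is a freebie; hence r6c1 = 2.
In row 2, 4 can only go at r2c1, so r2c1 = 4.
Row 2 needs a 6, and only r2c3 is open for it.
Cage c has sum 20, leaving r1c3 = 3.
Cage c needs sum 20; hence r3c3 = 5.
Cage c has sum 20, which forces r3c4 = 6.
The two cells of cage l must have difference 2, so r1c1 = 6.
Cage l needs two cells with difference 2, leaving r1c2 = 4.
4 is placed in column 2, so r4c2 = 5.
Cage b needs sum 11; hence r2c2 = 3.
Cage a's pair has sum 6, so r3c2 = 1.
The 3 cells of cage i must have sum 13; hence r5c1 = 5.
Cage i needs sum 13; hence r5c2 = 2.
Cage i needs sum 13, leaving r6c2 = 6.
Row 3 now contains 1, leaving r3c1 = 3.
Row 3 now contains 3; hence r3c6 = 2.
Cage b needs sum 11, which forces r4c1 = 1.
Cage f has sum 12, leaving r6c4 = 5.
Cage e needs product 10, which forces r2c4 = 2.
Cage e has product 10, which forces r2c5 = 5.
Column 6 now contains 2; hence r2c6 = 1.
Row 3 now contains 2, which forces r3c5 = 4.
Cage k's pair has difference 2, which forces r4c5 = 6.
Cage g needs two cells with quotient 2, leaving r4c6 = 4.
6 is placed in column 5, so r5c5 = 3.
Row 5 now contains 3, leaving r5c6 = 6.
3 is placed in column 5, which forces r6c5 = 1.
1 is placed in column 6, leaving r6c6 = 3.
2 is placed in column 4; hence r1c4 = 1.
Column 5 now contains 1, so r1c5 = 2.
Row 4 now contains 4, which forces r4c4 = 3.
The two cells of cage h must have product 4, leaving r5c3 = 1.
Row 5 now contains 3, which forces r5c4 = 4.
Row 6 already has 1; hence r6c3 = 4.
The full grid is 6 4 3 1 2 5 / 4 3 6 2 5 1 / 3 1 5 6 4 2 / 1 5 2 3 6 4 / 5 2 1 4 3 6 / 2 6 4 5 1 3.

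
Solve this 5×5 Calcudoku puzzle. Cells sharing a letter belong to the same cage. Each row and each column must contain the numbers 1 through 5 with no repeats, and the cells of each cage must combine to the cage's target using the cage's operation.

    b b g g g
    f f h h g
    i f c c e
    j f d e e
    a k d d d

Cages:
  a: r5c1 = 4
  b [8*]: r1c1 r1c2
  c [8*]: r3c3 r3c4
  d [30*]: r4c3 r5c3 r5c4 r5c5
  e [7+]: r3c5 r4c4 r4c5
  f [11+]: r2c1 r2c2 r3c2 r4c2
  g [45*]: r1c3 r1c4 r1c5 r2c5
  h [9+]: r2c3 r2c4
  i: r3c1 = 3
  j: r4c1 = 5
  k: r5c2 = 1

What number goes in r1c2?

Cage g has product 45, so r2c5 = 3.
Cage i is a single given cell, which forces r3c1 = 3.
Cage j is a single given cell, leaving r4c1 = 5.
Cage a is given; hence r5c1 = 4.
Cage k is a single given cell; hence r5c2 = 1.
Column 1 now contains 4; hence r1c1 = 2.
The two cells of cage b must have product 8, so r1c2 = 4.
Column 1 already has 2, so r2c1 = 1.
The 4 cells of cage f must have sum 11; hence r4c2 = 3.
The 4 cells of cage d must have product 30, which forces r4c3 = 1.
Cage e needs sum 7; hence r3c5 = 1.
Cage g needs product 45, which forces r1c3 = 3.
Cage g needs product 45, leaving r1c4 = 1.
Column 5 already has 1, so r1c5 = 5.
5 is placed in column 5, which forces r5c5 = 2.
Cage e has sum 7, so r4c4 = 2.
Column 5 now contains 2, leaving r4c5 = 4.
Row 5 already has 2; hence r5c3 = 5.
The 4 cells of cage d must have product 30, so r5c4 = 3.
Column 3 now contains 5; hence r2c3 = 4.
Cage h needs two cells with sum 9; hence r2c4 = 5.
The two cells of cage c must have product 8, leaving r3c3 = 2.
Column 4 now contains 2, leaving r3c4 = 4.
Row 2 already has 5; hence r2c2 = 2.
Row 3 now contains 2, leaving r3c2 = 5.
Filled in: 2 4 3 1 5 / 1 2 4 5 3 / 3 5 2 4 1 / 5 3 1 2 4 / 4 1 5 3 2.

4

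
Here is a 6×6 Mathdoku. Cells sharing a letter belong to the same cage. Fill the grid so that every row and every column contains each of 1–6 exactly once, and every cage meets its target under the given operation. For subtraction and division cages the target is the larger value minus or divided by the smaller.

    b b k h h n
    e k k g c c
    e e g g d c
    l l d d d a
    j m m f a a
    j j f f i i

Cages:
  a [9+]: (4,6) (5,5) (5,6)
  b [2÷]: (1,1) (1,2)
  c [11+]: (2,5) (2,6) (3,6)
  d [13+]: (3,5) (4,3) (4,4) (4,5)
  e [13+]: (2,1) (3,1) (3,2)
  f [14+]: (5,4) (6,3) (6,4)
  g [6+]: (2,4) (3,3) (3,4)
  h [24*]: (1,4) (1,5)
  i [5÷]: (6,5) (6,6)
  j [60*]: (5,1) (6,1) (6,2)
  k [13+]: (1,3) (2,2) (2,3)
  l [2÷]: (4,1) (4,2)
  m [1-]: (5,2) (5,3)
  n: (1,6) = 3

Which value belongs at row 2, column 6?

4

N is a freebie; hence (1,6) = 3.
Row 1 needs a 5, and only (1,3) is open for it.
The 3 cells of cage j must have product 60; hence (5,1) = 5.
Column 4 needs a 5, and only (4,4) is open for it.
Cage f needs sum 14, leaving (5,4) = 6.
Cage f has sum 14, leaving (6,3) = 6.
{4, 6} are confined to (1,4) and (5,4) in column 4, so (6,4) = 2.
Column 4 already has 6, leaving (1,4) = 4.
Cage h needs two cells with product 24; hence (1,5) = 6.
Cage g has sum 6, leaving (3,3) = 2.
Cage k needs sum 13, which forces (2,2) = 5.
Column 3 now contains 2, leaving (2,3) = 3.
Row 2 already has 3; hence (2,4) = 1.
Column 4 already has 1, which forces (3,4) = 3.
Cage e needs sum 13, so (2,1) = 6.
Cage e needs sum 13, so (3,1) = 1.
Cage e needs sum 13, so (3,2) = 6.
Row 3 now contains 1; hence (3,6) = 5.
5 is placed in column 6, which forces (6,6) = 1.
Column 1 now contains 1, so (1,1) = 2.
Cage b needs two cells with quotient 2, so (1,2) = 1.
Row 3 already has 5; hence (3,5) = 4.
Column 1 now contains 2, so (4,1) = 4.
Row 4 already has 4, which forces (4,2) = 2.
The 4 cells of cage d must have sum 13, which forces (4,3) = 1.
Cage d needs sum 13, which forces (4,5) = 3.
2 is placed in row 4; hence (4,6) = 6.
Column 2 now contains 2; hence (5,2) = 3.
1 is placed in column 3, so (5,3) = 4.
Column 5 already has 3; hence (5,5) = 1.
Row 5 now contains 4, which forces (5,6) = 2.
Column 1 already has 4; hence (6,1) = 3.
3 is placed in column 2, so (6,2) = 4.
1 is placed in row 6; hence (6,5) = 5.
4 is placed in column 5; hence (2,5) = 2.
Column 6 already has 2, which forces (2,6) = 4.
The full grid is 2 1 5 4 6 3 / 6 5 3 1 2 4 / 1 6 2 3 4 5 / 4 2 1 5 3 6 / 5 3 4 6 1 2 / 3 4 6 2 5 1.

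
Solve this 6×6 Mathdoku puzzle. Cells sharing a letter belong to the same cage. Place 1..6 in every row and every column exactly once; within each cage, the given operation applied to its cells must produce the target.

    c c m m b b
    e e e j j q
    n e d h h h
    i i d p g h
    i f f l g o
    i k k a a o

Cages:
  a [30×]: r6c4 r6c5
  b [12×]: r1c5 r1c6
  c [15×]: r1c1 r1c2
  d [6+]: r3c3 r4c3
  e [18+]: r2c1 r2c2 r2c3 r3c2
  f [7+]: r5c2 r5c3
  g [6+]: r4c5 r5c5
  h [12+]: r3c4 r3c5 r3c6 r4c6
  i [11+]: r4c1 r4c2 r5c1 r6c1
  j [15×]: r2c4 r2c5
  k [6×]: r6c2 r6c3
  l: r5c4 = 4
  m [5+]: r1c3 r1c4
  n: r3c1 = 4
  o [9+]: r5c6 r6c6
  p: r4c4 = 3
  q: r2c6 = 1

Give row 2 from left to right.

6 4 2 5 3 1

Q is a freebie; hence r2c6 = 1.
Cage n is given, so r3c1 = 4.
Cage p is a single given cell, leaving r4c4 = 3.
Cage l is given; hence r5c4 = 4.
3 is placed in column 4, so r2c4 = 5.
The two cells of cage j must have product 15, leaving r2c5 = 3.
5 is placed in column 4, which forces r6c4 = 6.
Row 6 already has 6, leaving r6c5 = 5.
Cage e has sum 18; hence r3c2 = 6.
The two cells of cage g must have sum 6; hence r4c5 = 4.
Cage g's pair has sum 6, leaving r5c5 = 2.
Column 5 now contains 2, leaving r1c5 = 6.
Cage b needs two cells with product 12; hence r1c6 = 2.
Cage h has sum 12, which forces r3c4 = 2.
Column 5 now contains 2, leaving r3c5 = 1.
Cage h has sum 12, which forces r3c6 = 3.
Cage h needs sum 12, which forces r4c6 = 6.
Cage f's pair has sum 7, so r5c2 = 1.
Cage f needs two cells with sum 7, which forces r5c3 = 6.
Column 6 now contains 6, so r5c6 = 5.
3 is placed in column 6, so r6c6 = 4.
Cage m's pair has sum 5, which forces r1c3 = 4.
2 is placed in row 1, so r1c4 = 1.
Cage e has sum 18, which forces r2c1 = 6.
Column 3 already has 4, leaving r2c3 = 2.
Row 3 now contains 1, leaving r3c3 = 5.
The two cells of cage d must have sum 6, leaving r4c3 = 1.
Row 5 now contains 5, leaving r5c1 = 3.
Column 3 already has 2, so r6c3 = 3.
Column 1 already has 3, which forces r1c1 = 5.
The two cells of cage c must have product 15, which forces r1c2 = 3.
Row 2 already has 2, which forces r2c2 = 4.
Column 1 now contains 5, leaving r4c1 = 2.
Row 4 already has 2; hence r4c2 = 5.
Cage i needs sum 11, leaving r6c1 = 1.
Row 6 already has 3; hence r6c2 = 2.
Completed grid: 5 3 4 1 6 2 / 6 4 2 5 3 1 / 4 6 5 2 1 3 / 2 5 1 3 4 6 / 3 1 6 4 2 5 / 1 2 3 6 5 4.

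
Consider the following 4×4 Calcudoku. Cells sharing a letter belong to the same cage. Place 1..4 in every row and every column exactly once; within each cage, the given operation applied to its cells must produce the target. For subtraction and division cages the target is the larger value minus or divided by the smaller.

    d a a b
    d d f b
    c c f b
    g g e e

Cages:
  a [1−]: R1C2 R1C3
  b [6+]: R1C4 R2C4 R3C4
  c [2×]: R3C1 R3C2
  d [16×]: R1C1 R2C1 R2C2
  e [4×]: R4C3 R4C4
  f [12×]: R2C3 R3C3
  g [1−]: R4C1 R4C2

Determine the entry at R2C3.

Row 3 needs a 4, and only R3C3 is open for it.
Column 3 already has 4, leaving R2C3 = 3.
Column 3 already has 4; hence R4C3 = 1.
Cage e's pair has product 4, so R4C4 = 4.
Column 3 now contains 1, which forces R1C3 = 2.
Row 1 now contains 2; hence R1C1 = 4.
Cage d has product 16, leaving R2C1 = 1.
Cage d has product 16, leaving R2C2 = 4.
Row 2 already has 1, leaving R2C4 = 2.
Column 1 already has 1, so R3C1 = 2.
2 is placed in row 3, leaving R3C2 = 1.
Row 3 now contains 1, leaving R3C4 = 3.
Column 1 already has 2, leaving R4C1 = 3.
3 is placed in row 4, leaving R4C2 = 2.
Column 2 already has 1, so R1C2 = 3.
Column 4 now contains 3, so R1C4 = 1.
Filled in: 4 3 2 1 / 1 4 3 2 / 2 1 4 3 / 3 2 1 4.

3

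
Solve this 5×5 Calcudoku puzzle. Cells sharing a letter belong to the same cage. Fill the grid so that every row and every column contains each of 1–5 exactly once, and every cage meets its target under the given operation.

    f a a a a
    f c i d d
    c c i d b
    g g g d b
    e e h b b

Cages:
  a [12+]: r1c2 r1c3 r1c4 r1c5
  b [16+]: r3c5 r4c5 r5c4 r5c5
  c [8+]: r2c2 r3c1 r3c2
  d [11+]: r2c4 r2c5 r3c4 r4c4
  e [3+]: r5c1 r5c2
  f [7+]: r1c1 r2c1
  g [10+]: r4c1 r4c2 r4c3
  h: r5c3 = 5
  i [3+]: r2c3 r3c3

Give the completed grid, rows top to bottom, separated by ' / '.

H is a freebie; hence r5c3 = 5.
Row 5 already has 5, so r5c4 = 4.
Cage b has sum 16; hence r5c5 = 3.
In row 1, 3 can only go at r1c1, so r1c1 = 3.
Cage f's pair has sum 7, which forces r2c1 = 4.
Row 3 needs a 3, and only r3c4 is open for it.
The only place for 3 in row 2 is r2c2.
The 3 cells of cage c must have sum 8, so r3c1 = 1.
Cage c has sum 8, which forces r3c2 = 4.
Row 3 already has 1, which forces r3c3 = 2.
Row 3 already has 4; hence r3c5 = 5.
Column 5 now contains 5; hence r4c5 = 4.
1 is placed in column 1; hence r5c1 = 2.
Row 5 now contains 2, leaving r5c2 = 1.
Cage a has sum 12; hence r1c3 = 4.
Column 3 now contains 2, so r2c3 = 1.
Row 2 already has 1; hence r2c5 = 2.
Column 1 now contains 2, leaving r4c1 = 5.
Cage g has sum 10; hence r4c2 = 2.
The 3 cells of cage g must have sum 10, leaving r4c3 = 3.
2 is placed in row 4, which forces r4c4 = 1.
Column 2 now contains 2; hence r1c2 = 5.
Cage a needs sum 12; hence r1c4 = 2.
2 is placed in column 5, so r1c5 = 1.
2 is placed in row 2; hence r2c4 = 5.

3 5 4 2 1 / 4 3 1 5 2 / 1 4 2 3 5 / 5 2 3 1 4 / 2 1 5 4 3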